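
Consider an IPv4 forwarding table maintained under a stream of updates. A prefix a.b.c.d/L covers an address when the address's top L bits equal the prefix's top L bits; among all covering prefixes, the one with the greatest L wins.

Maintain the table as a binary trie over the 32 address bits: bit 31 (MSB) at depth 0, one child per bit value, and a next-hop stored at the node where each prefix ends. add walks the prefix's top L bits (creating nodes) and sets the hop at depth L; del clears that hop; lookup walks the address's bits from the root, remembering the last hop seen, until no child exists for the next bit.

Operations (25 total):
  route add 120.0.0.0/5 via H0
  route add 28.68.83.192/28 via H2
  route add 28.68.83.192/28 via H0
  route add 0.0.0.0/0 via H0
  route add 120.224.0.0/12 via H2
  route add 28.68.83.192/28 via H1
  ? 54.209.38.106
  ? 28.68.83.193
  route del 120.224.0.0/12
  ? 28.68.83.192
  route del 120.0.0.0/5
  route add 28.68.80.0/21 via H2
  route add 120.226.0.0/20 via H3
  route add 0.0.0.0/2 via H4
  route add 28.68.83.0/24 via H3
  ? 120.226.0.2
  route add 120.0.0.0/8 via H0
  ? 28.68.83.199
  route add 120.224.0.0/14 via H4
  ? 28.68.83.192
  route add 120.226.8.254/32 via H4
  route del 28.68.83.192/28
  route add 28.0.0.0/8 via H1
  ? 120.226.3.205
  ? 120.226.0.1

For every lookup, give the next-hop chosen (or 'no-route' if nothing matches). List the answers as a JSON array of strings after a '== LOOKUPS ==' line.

Trace:
  add 120.0.0.0/5 -> H0 at depth 5
  add 28.68.83.192/28 -> H2 at depth 28
  add 28.68.83.192/28 -> H0 at depth 28
  add 0.0.0.0/0 -> H0 at depth 0
  add 120.224.0.0/12 -> H2 at depth 12
  add 28.68.83.192/28 -> H1 at depth 28
  ? 54.209.38.106  path d0:H0→d1:-→d2:-  best=H0
  ? 28.68.83.193  path d0:H0→d1:-→d2:-→d3:-→d4:-→d5:-→d6:-→d7:-→d8:-→d9:-→d10:-→d11:-→d12:-→d13:-→d14:-→d15:-→d16:-→d17:-→d18:-→d19:-→d20:-→d21:-→d22:-→d23:-→d24:-→d25:-→d26:-→d27:-→d28:H1  best=H1
  del 120.224.0.0/12 (clear depth 12)
  ? 28.68.83.192  path d0:H0→d1:-→d2:-→d3:-→d4:-→d5:-→d6:-→d7:-→d8:-→d9:-→d10:-→d11:-→d12:-→d13:-→d14:-→d15:-→d16:-→d17:-→d18:-→d19:-→d20:-→d21:-→d22:-→d23:-→d24:-→d25:-→d26:-→d27:-→d28:H1  best=H1
  del 120.0.0.0/5 (clear depth 5)
  add 28.68.80.0/21 -> H2 at depth 21
  add 120.226.0.0/20 -> H3 at depth 20
  add 0.0.0.0/2 -> H4 at depth 2
  add 28.68.83.0/24 -> H3 at depth 24
  ? 120.226.0.2  path d0:H0→d1:-→d2:-→d3:-→d4:-→d5:-→d6:-→d7:-→d8:-→d9:-→d10:-→d11:-→d12:-→d13:-→d14:-→d15:-→d16:-→d17:-→d18:-→d19:-→d20:H3  best=H3
  add 120.0.0.0/8 -> H0 at depth 8
  ? 28.68.83.199  path d0:H0→d1:-→d2:H4→d3:-→d4:-→d5:-→d6:-→d7:-→d8:-→d9:-→d10:-→d11:-→d12:-→d13:-→d14:-→d15:-→d16:-→d17:-→d18:-→d19:-→d20:-→d21:H2→d22:-→d23:-→d24:H3→d25:-→d26:-→d27:-→d28:H1  best=H1
  add 120.224.0.0/14 -> H4 at depth 14
  ? 28.68.83.192  path d0:H0→d1:-→d2:H4→d3:-→d4:-→d5:-→d6:-→d7:-→d8:-→d9:-→d10:-→d11:-→d12:-→d13:-→d14:-→d15:-→d16:-→d17:-→d18:-→d19:-→d20:-→d21:H2→d22:-→d23:-→d24:H3→d25:-→d26:-→d27:-→d28:H1  best=H1
  add 120.226.8.254/32 -> H4 at depth 32
  del 28.68.83.192/28 (clear depth 28)
  add 28.0.0.0/8 -> H1 at depth 8
  ? 120.226.3.205  path d0:H0→d1:-→d2:-→d3:-→d4:-→d5:-→d6:-→d7:-→d8:H0→d9:-→d10:-→d11:-→d12:-→d13:-→d14:H4→d15:-→d16:-→d17:-→d18:-→d19:-→d20:H3  best=H3
  ? 120.226.0.1  path d0:H0→d1:-→d2:-→d3:-→d4:-→d5:-→d6:-→d7:-→d8:H0→d9:-→d10:-→d11:-→d12:-→d13:-→d14:H4→d15:-→d16:-→d17:-→d18:-→d19:-→d20:H3  best=H3

== LOOKUPS ==
["H0","H1","H1","H3","H1","H1","H3","H3"]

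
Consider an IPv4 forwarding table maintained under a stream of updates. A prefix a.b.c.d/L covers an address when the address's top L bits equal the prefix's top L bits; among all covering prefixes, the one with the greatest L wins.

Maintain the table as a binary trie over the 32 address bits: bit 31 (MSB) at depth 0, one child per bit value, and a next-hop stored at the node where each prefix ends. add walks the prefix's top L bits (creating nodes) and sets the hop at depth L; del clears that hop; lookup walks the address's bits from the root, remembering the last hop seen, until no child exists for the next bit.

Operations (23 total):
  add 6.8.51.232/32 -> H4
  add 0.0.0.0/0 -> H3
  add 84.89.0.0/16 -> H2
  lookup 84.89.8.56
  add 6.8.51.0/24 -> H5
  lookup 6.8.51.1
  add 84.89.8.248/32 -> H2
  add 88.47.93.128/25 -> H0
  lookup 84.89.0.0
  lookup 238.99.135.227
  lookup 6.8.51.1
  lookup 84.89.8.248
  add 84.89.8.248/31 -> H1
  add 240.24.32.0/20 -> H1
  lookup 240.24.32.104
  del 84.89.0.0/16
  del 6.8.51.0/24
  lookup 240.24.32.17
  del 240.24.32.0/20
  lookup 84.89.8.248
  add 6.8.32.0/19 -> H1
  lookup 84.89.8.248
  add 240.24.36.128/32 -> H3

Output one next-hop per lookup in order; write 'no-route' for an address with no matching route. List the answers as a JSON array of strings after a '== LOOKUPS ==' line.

Apply in order:
  + 6.8.51.232/32 (H4) depth=32
  + 0.0.0.0/0 (H3) depth=0
  + 84.89.0.0/16 (H2) depth=16
  ? 84.89.8.56  path d0:H3→d1:-→d2:-→d3:-→d4:-→d5:-→d6:-→d7:-→d8:-→d9:-→d10:-→d11:-→d12:-→d13:-→d14:-→d15:-→d16:H2  best=H2
  + 6.8.51.0/24 (H5) depth=24
  ? 6.8.51.1  path d0:H3→d1:-→d2:-→d3:-→d4:-→d5:-→d6:-→d7:-→d8:-→d9:-→d10:-→d11:-→d12:-→d13:-→d14:-→d15:-→d16:-→d17:-→d18:-→d19:-→d20:-→d21:-→d22:-→d23:-→d24:H5  best=H5
  + 84.89.8.248/32 (H2) depth=32
  + 88.47.93.128/25 (H0) depth=25
  ? 84.89.0.0  path d0:H3→d1:-→d2:-→d3:-→d4:-→d5:-→d6:-→d7:-→d8:-→d9:-→d10:-→d11:-→d12:-→d13:-→d14:-→d15:-→d16:H2→d17:-→d18:-→d19:-→d20:-  best=H2
  ? 238.99.135.227  path d0:H3  best=H3
  ? 6.8.51.1  path d0:H3→d1:-→d2:-→d3:-→d4:-→d5:-→d6:-→d7:-→d8:-→d9:-→d10:-→d11:-→d12:-→d13:-→d14:-→d15:-→d16:-→d17:-→d18:-→d19:-→d20:-→d21:-→d22:-→d23:-→d24:H5  best=H5
  ? 84.89.8.248  path d0:H3→d1:-→d2:-→d3:-→d4:-→d5:-→d6:-→d7:-→d8:-→d9:-→d10:-→d11:-→d12:-→d13:-→d14:-→d15:-→d16:H2→d17:-→d18:-→d19:-→d20:-→d21:-→d22:-→d23:-→d24:-→d25:-→d26:-→d27:-→d28:-→d29:-→d30:-→d31:-→d32:H2  best=H2
  + 84.89.8.248/31 (H1) depth=31
  + 240.24.32.0/20 (H1) depth=20
  ? 240.24.32.104  path d0:H3→d1:-→d2:-→d3:-→d4:-→d5:-→d6:-→d7:-→d8:-→d9:-→d10:-→d11:-→d12:-→d13:-→d14:-→d15:-→d16:-→d17:-→d18:-→d19:-→d20:H1  best=H1
  del 84.89.0.0/16 (clear depth 16)
  del 6.8.51.0/24 (clear depth 24)
  ? 240.24.32.17  path d0:H3→d1:-→d2:-→d3:-→d4:-→d5:-→d6:-→d7:-→d8:-→d9:-→d10:-→d11:-→d12:-→d13:-→d14:-→d15:-→d16:-→d17:-→d18:-→d19:-→d20:H1  best=H1
  del 240.24.32.0/20 (clear depth 20)
  ? 84.89.8.248  path d0:H3→d1:-→d2:-→d3:-→d4:-→d5:-→d6:-→d7:-→d8:-→d9:-→d10:-→d11:-→d12:-→d13:-→d14:-→d15:-→d16:-→d17:-→d18:-→d19:-→d20:-→d21:-→d22:-→d23:-→d24:-→d25:-→d26:-→d27:-→d28:-→d29:-→d30:-→d31:H1→d32:H2  best=H2
  + 6.8.32.0/19 (H1) depth=19
  ? 84.89.8.248  path d0:H3→d1:-→d2:-→d3:-→d4:-→d5:-→d6:-→d7:-→d8:-→d9:-→d10:-→d11:-→d12:-→d13:-→d14:-→d15:-→d16:-→d17:-→d18:-→d19:-→d20:-→d21:-→d22:-→d23:-→d24:-→d25:-→d26:-→d27:-→d28:-→d29:-→d30:-→d31:H1→d32:H2  best=H2
  + 240.24.36.128/32 (H3) depth=32

== LOOKUPS ==
["H2","H5","H2","H3","H5","H2","H1","H1","H2","H2"]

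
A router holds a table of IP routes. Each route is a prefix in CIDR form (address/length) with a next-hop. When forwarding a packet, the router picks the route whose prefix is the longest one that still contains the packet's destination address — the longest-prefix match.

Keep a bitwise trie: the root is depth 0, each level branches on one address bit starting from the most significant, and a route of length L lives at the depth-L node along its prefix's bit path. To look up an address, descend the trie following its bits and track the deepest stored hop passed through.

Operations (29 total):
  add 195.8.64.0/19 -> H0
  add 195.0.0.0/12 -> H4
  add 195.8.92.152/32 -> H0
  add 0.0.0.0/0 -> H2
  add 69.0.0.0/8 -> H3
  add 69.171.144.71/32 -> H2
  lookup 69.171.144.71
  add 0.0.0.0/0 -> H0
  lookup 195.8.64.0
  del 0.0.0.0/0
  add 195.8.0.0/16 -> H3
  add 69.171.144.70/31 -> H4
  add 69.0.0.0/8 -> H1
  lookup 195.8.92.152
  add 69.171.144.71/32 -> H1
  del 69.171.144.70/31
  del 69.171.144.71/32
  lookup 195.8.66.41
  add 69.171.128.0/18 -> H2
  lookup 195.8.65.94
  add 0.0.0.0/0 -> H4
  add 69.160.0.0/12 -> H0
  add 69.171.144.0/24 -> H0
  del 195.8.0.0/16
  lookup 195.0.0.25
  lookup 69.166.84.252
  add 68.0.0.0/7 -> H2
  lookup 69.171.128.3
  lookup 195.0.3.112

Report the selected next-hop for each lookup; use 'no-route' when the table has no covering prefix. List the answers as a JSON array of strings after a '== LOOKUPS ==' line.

Trace:
  add 195.8.64.0/19 -> H0 at depth 19
  add 195.0.0.0/12 -> H4 at depth 12
  add 195.8.92.152/32 -> H0 at depth 32
  add 0.0.0.0/0 -> H2 at depth 0
  add 69.0.0.0/8 -> H3 at depth 8
  add 69.171.144.71/32 -> H2 at depth 32
  Q 69.171.144.71: descend 01000101101010111001000001000111 ; hops seen [H2,H3,H2] ; pick H2
  add 0.0.0.0/0 -> H0 at depth 0
  Q 195.8.64.0: descend 1100001100001000010 ; hops seen [H0,H4,H0] ; pick H0
  del 0.0.0.0/0 (clear depth 0)
  add 195.8.0.0/16 -> H3 at depth 16
  add 69.171.144.70/31 -> H4 at depth 31
  add 69.0.0.0/8 -> H1 at depth 8
  Q 195.8.92.152: descend 11000011000010000101110010011000 ; hops seen [H4,H3,H0,H0] ; pick H0
  add 69.171.144.71/32 -> H1 at depth 32
  del 69.171.144.70/31 (clear depth 31)
  del 69.171.144.71/32 (clear depth 32)
  Q 195.8.66.41: descend 1100001100001000010 ; hops seen [H4,H3,H0] ; pick H0
  add 69.171.128.0/18 -> H2 at depth 18
  Q 195.8.65.94: descend 1100001100001000010 ; hops seen [H4,H3,H0] ; pick H0
  add 0.0.0.0/0 -> H4 at depth 0
  add 69.160.0.0/12 -> H0 at depth 12
  add 69.171.144.0/24 -> H0 at depth 24
  del 195.8.0.0/16 (clear depth 16)
  Q 195.0.0.25: descend 110000110000 ; hops seen [H4,H4] ; pick H4
  Q 69.166.84.252: descend 010001011010 ; hops seen [H4,H1,H0] ; pick H0
  add 68.0.0.0/7 -> H2 at depth 7
  Q 69.171.128.3: descend 0100010110101011100 ; hops seen [H4,H2,H1,H0,H2] ; pick H2
  Q 195.0.3.112: descend 110000110000 ; hops seen [H4,H4] ; pick H4

== LOOKUPS ==
["H2","H0","H0","H0","H0","H4","H0","H2","H4"]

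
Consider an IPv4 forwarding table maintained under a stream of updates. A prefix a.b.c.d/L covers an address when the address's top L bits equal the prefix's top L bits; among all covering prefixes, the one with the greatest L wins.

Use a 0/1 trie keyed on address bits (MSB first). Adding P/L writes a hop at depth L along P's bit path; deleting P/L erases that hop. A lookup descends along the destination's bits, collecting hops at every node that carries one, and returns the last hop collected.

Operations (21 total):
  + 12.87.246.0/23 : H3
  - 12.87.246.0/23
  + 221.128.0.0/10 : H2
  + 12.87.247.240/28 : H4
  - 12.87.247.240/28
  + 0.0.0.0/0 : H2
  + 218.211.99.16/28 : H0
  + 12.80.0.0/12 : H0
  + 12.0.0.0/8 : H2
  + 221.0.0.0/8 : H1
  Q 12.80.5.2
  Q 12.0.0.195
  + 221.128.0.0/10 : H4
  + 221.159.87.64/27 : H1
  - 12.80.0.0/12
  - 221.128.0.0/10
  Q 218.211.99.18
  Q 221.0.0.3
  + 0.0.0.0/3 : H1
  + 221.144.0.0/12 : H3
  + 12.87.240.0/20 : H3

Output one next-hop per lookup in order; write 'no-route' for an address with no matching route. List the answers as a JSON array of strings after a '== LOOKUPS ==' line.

Apply in order:
  add 12.87.246.0/23 -> H3 at depth 23
  del 12.87.246.0/23 (clear depth 23)
  add 221.128.0.0/10 -> H2 at depth 10
  add 12.87.247.240/28 -> H4 at depth 28
  del 12.87.247.240/28 (clear depth 28)
  add 0.0.0.0/0 -> H2 at depth 0
  add 218.211.99.16/28 -> H0 at depth 28
  add 12.80.0.0/12 -> H0 at depth 12
  add 12.0.0.0/8 -> H2 at depth 8
  add 221.0.0.0/8 -> H1 at depth 8
  lookup 12.80.5.2: bits 0000110001010 walk d0:H2→d1:-→d2:-→d3:-→d4:-→d5:-→d6:-→d7:-→d8:H2→d9:-→d10:-→d11:-→d12:H0→d13:- -> H0
  lookup 12.0.0.195: bits 000011000 walk d0:H2→d1:-→d2:-→d3:-→d4:-→d5:-→d6:-→d7:-→d8:H2→d9:- -> H2
  add 221.128.0.0/10 -> H4 at depth 10
  add 221.159.87.64/27 -> H1 at depth 27
  del 12.80.0.0/12 (clear depth 12)
  del 221.128.0.0/10 (clear depth 10)
  lookup 218.211.99.18: bits 1101101011010011011000110001 walk d0:H2→d1:-→d2:-→d3:-→d4:-→d5:-→d6:-→d7:-→d8:-→d9:-→d10:-→d11:-→d12:-→d13:-→d14:-→d15:-→d16:-→d17:-→d18:-→d19:-→d20:-→d21:-→d22:-→d23:-→d24:-→d25:-→d26:-→d27:-→d28:H0 -> H0
  lookup 221.0.0.3: bits 11011101 walk d0:H2→d1:-→d2:-→d3:-→d4:-→d5:-→d6:-→d7:-→d8:H1 -> H1
  add 0.0.0.0/3 -> H1 at depth 3
  add 221.144.0.0/12 -> H3 at depth 12
  add 12.87.240.0/20 -> H3 at depth 20

== LOOKUPS ==
["H0","H2","H0","H1"]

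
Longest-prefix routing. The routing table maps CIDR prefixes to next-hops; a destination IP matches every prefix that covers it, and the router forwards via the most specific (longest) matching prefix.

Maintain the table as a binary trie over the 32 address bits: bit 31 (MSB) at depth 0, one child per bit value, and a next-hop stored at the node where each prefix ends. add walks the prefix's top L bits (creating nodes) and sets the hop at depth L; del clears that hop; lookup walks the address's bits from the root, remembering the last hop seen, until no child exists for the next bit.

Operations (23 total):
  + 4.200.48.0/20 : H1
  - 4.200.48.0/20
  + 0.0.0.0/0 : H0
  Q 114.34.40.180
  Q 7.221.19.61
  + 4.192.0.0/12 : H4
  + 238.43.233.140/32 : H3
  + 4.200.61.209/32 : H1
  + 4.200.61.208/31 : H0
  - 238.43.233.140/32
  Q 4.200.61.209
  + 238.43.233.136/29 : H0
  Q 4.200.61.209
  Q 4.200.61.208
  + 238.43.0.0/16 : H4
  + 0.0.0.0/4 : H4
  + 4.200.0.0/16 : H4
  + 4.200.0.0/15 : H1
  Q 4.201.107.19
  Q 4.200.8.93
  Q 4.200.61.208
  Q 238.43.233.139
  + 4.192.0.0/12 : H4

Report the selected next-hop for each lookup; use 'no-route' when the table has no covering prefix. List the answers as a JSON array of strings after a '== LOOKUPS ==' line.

Trace:
  + 4.200.48.0/20 (H1) depth=20
  del 4.200.48.0/20 (clear depth 20)
  + 0.0.0.0/0 (H0) depth=0
  Q 114.34.40.180: descend 0 ; hops seen [H0] ; pick H0
  Q 7.221.19.61: descend 000001 ; hops seen [H0] ; pick H0
  + 4.192.0.0/12 (H4) depth=12
  + 238.43.233.140/32 (H3) depth=32
  + 4.200.61.209/32 (H1) depth=32
  + 4.200.61.208/31 (H0) depth=31
  del 238.43.233.140/32 (clear depth 32)
  Q 4.200.61.209: descend 00000100110010000011110111010001 ; hops seen [H0,H4,H0,H1] ; pick H1
  + 238.43.233.136/29 (H0) depth=29
  Q 4.200.61.209: descend 00000100110010000011110111010001 ; hops seen [H0,H4,H0,H1] ; pick H1
  Q 4.200.61.208: descend 0000010011001000001111011101000 ; hops seen [H0,H4,H0] ; pick H0
  + 238.43.0.0/16 (H4) depth=16
  + 0.0.0.0/4 (H4) depth=4
  + 4.200.0.0/16 (H4) depth=16
  + 4.200.0.0/15 (H1) depth=15
  Q 4.201.107.19: descend 000001001100100 ; hops seen [H0,H4,H4,H1] ; pick H1
  Q 4.200.8.93: descend 000001001100100000 ; hops seen [H0,H4,H4,H1,H4] ; pick H4
  Q 4.200.61.208: descend 0000010011001000001111011101000 ; hops seen [H0,H4,H4,H1,H4,H0] ; pick H0
  Q 238.43.233.139: descend 11101110001010111110100110001 ; hops seen [H0,H4,H0] ; pick H0
  + 4.192.0.0/12 (H4) depth=12

== LOOKUPS ==
["H0","H0","H1","H1","H0","H1","H4","H0","H0"]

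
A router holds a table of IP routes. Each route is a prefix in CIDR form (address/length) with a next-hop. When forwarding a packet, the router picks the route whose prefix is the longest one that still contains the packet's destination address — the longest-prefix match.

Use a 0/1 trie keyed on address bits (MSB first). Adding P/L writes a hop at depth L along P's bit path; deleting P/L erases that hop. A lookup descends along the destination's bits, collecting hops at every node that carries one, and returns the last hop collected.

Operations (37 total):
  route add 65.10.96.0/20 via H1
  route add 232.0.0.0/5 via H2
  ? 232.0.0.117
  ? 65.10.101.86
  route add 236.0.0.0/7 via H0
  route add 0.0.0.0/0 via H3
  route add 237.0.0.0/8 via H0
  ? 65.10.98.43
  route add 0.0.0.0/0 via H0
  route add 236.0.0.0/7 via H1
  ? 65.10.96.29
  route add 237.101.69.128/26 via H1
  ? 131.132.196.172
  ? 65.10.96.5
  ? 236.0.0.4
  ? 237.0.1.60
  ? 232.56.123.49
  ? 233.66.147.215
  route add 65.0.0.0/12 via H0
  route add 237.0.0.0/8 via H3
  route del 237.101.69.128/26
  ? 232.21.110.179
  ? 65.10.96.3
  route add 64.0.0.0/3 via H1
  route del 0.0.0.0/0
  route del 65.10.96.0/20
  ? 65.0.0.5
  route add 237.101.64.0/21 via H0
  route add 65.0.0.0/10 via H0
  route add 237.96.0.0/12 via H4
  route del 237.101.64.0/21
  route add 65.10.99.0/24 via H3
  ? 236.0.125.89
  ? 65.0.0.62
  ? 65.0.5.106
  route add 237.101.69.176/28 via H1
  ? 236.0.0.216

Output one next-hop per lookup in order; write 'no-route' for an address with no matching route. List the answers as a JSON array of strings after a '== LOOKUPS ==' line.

Apply in order:
  + 65.10.96.0/20 (H1) depth=20
  + 232.0.0.0/5 (H2) depth=5
  Q 232.0.0.117: descend 11101 ; hops seen [H2] ; pick H2
  Q 65.10.101.86: descend 01000001000010100110 ; hops seen [H1] ; pick H1
  + 236.0.0.0/7 (H0) depth=7
  + 0.0.0.0/0 (H3) depth=0
  + 237.0.0.0/8 (H0) depth=8
  Q 65.10.98.43: descend 01000001000010100110 ; hops seen [H3,H1] ; pick H1
  + 0.0.0.0/0 (H0) depth=0
  + 236.0.0.0/7 (H1) depth=7
  Q 65.10.96.29: descend 01000001000010100110 ; hops seen [H0,H1] ; pick H1
  + 237.101.69.128/26 (H1) depth=26
  Q 131.132.196.172: descend 1 ; hops seen [H0] ; pick H0
  Q 65.10.96.5: descend 01000001000010100110 ; hops seen [H0,H1] ; pick H1
  Q 236.0.0.4: descend 1110110 ; hops seen [H0,H2,H1] ; pick H1
  Q 237.0.1.60: descend 111011010 ; hops seen [H0,H2,H1,H0] ; pick H0
  Q 232.56.123.49: descend 11101 ; hops seen [H0,H2] ; pick H2
  Q 233.66.147.215: descend 11101 ; hops seen [H0,H2] ; pick H2
  + 65.0.0.0/12 (H0) depth=12
  + 237.0.0.0/8 (H3) depth=8
  - 237.101.69.128/26 clear@26
  Q 232.21.110.179: descend 11101 ; hops seen [H0,H2] ; pick H2
  Q 65.10.96.3: descend 01000001000010100110 ; hops seen [H0,H0,H1] ; pick H1
  + 64.0.0.0/3 (H1) depth=3
  - 0.0.0.0/0 clear@0
  - 65.10.96.0/20 clear@20
  Q 65.0.0.5: descend 010000010000 ; hops seen [H1,H0] ; pick H0
  + 237.101.64.0/21 (H0) depth=21
  + 65.0.0.0/10 (H0) depth=10
  + 237.96.0.0/12 (H4) depth=12
  - 237.101.64.0/21 clear@21
  + 65.10.99.0/24 (H3) depth=24
  Q 236.0.125.89: descend 1110110 ; hops seen [H2,H1] ; pick H1
  Q 65.0.0.62: descend 010000010000 ; hops seen [H1,H0,H0] ; pick H0
  Q 65.0.5.106: descend 010000010000 ; hops seen [H1,H0,H0] ; pick H0
  + 237.101.69.176/28 (H1) depth=28
  Q 236.0.0.216: descend 1110110 ; hops seen [H2,H1] ; pick H1

== LOOKUPS ==
["H2","H1","H1","H1","H0","H1","H1","H0","H2","H2","H2","H1","H0","H1","H0","H0","H1"]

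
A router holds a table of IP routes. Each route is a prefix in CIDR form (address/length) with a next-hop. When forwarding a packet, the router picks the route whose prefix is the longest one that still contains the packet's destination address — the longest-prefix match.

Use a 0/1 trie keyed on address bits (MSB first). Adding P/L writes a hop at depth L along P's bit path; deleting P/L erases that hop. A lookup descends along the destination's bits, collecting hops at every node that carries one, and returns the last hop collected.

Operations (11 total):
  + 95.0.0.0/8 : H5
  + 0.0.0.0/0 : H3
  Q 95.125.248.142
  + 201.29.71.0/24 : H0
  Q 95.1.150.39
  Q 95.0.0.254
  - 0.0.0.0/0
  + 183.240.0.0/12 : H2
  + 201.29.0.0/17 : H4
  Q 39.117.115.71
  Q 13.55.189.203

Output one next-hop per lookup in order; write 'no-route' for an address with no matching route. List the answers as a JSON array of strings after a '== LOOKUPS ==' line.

Trace:
  + 95.0.0.0/8 (H5) depth=8
  + 0.0.0.0/0 (H3) depth=0
  lookup 95.125.248.142: bits 01011111 walk d0:H3→d1:-→d2:-→d3:-→d4:-→d5:-→d6:-→d7:-→d8:H5 -> H5
  + 201.29.71.0/24 (H0) depth=24
  lookup 95.1.150.39: bits 01011111 walk d0:H3→d1:-→d2:-→d3:-→d4:-→d5:-→d6:-→d7:-→d8:H5 -> H5
  lookup 95.0.0.254: bits 01011111 walk d0:H3→d1:-→d2:-→d3:-→d4:-→d5:-→d6:-→d7:-→d8:H5 -> H5
  - 0.0.0.0/0 clear@0
  + 183.240.0.0/12 (H2) depth=12
  + 201.29.0.0/17 (H4) depth=17
  lookup 39.117.115.71: bits 0 walk d0:-→d1:- -> no-route
  lookup 13.55.189.203: bits 0 walk d0:-→d1:- -> no-route

== LOOKUPS ==
["H5","H5","H5","no-route","no-route"]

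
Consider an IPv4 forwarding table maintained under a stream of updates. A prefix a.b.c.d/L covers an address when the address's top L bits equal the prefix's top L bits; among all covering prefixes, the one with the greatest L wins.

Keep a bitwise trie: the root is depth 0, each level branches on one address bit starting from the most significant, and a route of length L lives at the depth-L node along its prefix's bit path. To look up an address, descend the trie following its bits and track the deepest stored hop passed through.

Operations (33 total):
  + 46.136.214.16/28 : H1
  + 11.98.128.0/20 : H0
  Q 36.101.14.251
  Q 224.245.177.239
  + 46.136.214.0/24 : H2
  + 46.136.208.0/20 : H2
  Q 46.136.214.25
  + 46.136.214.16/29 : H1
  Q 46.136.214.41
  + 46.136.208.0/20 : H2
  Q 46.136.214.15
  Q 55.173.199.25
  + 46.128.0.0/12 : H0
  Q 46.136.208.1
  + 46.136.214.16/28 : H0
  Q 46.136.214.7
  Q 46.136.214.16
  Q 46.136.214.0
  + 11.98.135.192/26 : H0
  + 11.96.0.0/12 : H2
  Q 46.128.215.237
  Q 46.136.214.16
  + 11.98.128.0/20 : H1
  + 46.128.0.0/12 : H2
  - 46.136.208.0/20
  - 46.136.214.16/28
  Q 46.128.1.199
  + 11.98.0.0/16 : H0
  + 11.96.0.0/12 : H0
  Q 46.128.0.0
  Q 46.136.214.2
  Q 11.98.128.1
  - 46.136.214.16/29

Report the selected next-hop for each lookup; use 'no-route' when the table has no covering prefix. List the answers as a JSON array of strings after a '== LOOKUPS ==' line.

Apply in order:
  + 46.136.214.16/28 (H1) depth=28
  + 11.98.128.0/20 (H0) depth=20
  ? 36.101.14.251  path d0:-→d1:-→d2:-→d3:-→d4:-  best=no-route
  ? 224.245.177.239  path d0:-  best=no-route
  + 46.136.214.0/24 (H2) depth=24
  + 46.136.208.0/20 (H2) depth=20
  ? 46.136.214.25  path d0:-→d1:-→d2:-→d3:-→d4:-→d5:-→d6:-→d7:-→d8:-→d9:-→d10:-→d11:-→d12:-→d13:-→d14:-→d15:-→d16:-→d17:-→d18:-→d19:-→d20:H2→d21:-→d22:-→d23:-→d24:H2→d25:-→d26:-→d27:-→d28:H1  best=H1
  + 46.136.214.16/29 (H1) depth=29
  ? 46.136.214.41  path d0:-→d1:-→d2:-→d3:-→d4:-→d5:-→d6:-→d7:-→d8:-→d9:-→d10:-→d11:-→d12:-→d13:-→d14:-→d15:-→d16:-→d17:-→d18:-→d19:-→d20:H2→d21:-→d22:-→d23:-→d24:H2→d25:-→d26:-  best=H2
  + 46.136.208.0/20 (H2) depth=20
  ? 46.136.214.15  path d0:-→d1:-→d2:-→d3:-→d4:-→d5:-→d6:-→d7:-→d8:-→d9:-→d10:-→d11:-→d12:-→d13:-→d14:-→d15:-→d16:-→d17:-→d18:-→d19:-→d20:H2→d21:-→d22:-→d23:-→d24:H2→d25:-→d26:-→d27:-  best=H2
  ? 55.173.199.25  path d0:-→d1:-→d2:-→d3:-  best=no-route
  + 46.128.0.0/12 (H0) depth=12
  ? 46.136.208.1  path d0:-→d1:-→d2:-→d3:-→d4:-→d5:-→d6:-→d7:-→d8:-→d9:-→d10:-→d11:-→d12:H0→d13:-→d14:-→d15:-→d16:-→d17:-→d18:-→d19:-→d20:H2→d21:-  best=H2
  + 46.136.214.16/28 (H0) depth=28
  ? 46.136.214.7  path d0:-→d1:-→d2:-→d3:-→d4:-→d5:-→d6:-→d7:-→d8:-→d9:-→d10:-→d11:-→d12:H0→d13:-→d14:-→d15:-→d16:-→d17:-→d18:-→d19:-→d20:H2→d21:-→d22:-→d23:-→d24:H2→d25:-→d26:-→d27:-  best=H2
  ? 46.136.214.16  path d0:-→d1:-→d2:-→d3:-→d4:-→d5:-→d6:-→d7:-→d8:-→d9:-→d10:-→d11:-→d12:H0→d13:-→d14:-→d15:-→d16:-→d17:-→d18:-→d19:-→d20:H2→d21:-→d22:-→d23:-→d24:H2→d25:-→d26:-→d27:-→d28:H0→d29:H1  best=H1
  ? 46.136.214.0  path d0:-→d1:-→d2:-→d3:-→d4:-→d5:-→d6:-→d7:-→d8:-→d9:-→d10:-→d11:-→d12:H0→d13:-→d14:-→d15:-→d16:-→d17:-→d18:-→d19:-→d20:H2→d21:-→d22:-→d23:-→d24:H2→d25:-→d26:-→d27:-  best=H2
  + 11.98.135.192/26 (H0) depth=26
  + 11.96.0.0/12 (H2) depth=12
  ? 46.128.215.237  path d0:-→d1:-→d2:-→d3:-→d4:-→d5:-→d6:-→d7:-→d8:-→d9:-→d10:-→d11:-→d12:H0  best=H0
  ? 46.136.214.16  path d0:-→d1:-→d2:-→d3:-→d4:-→d5:-→d6:-→d7:-→d8:-→d9:-→d10:-→d11:-→d12:H0→d13:-→d14:-→d15:-→d16:-→d17:-→d18:-→d19:-→d20:H2→d21:-→d22:-→d23:-→d24:H2→d25:-→d26:-→d27:-→d28:H0→d29:H1  best=H1
  + 11.98.128.0/20 (H1) depth=20
  + 46.128.0.0/12 (H2) depth=12
  del 46.136.208.0/20 (clear depth 20)
  del 46.136.214.16/28 (clear depth 28)
  ? 46.128.1.199  path d0:-→d1:-→d2:-→d3:-→d4:-→d5:-→d6:-→d7:-→d8:-→d9:-→d10:-→d11:-→d12:H2  best=H2
  + 11.98.0.0/16 (H0) depth=16
  + 11.96.0.0/12 (H0) depth=12
  ? 46.128.0.0  path d0:-→d1:-→d2:-→d3:-→d4:-→d5:-→d6:-→d7:-→d8:-→d9:-→d10:-→d11:-→d12:H2  best=H2
  ? 46.136.214.2  path d0:-→d1:-→d2:-→d3:-→d4:-→d5:-→d6:-→d7:-→d8:-→d9:-→d10:-→d11:-→d12:H2→d13:-→d14:-→d15:-→d16:-→d17:-→d18:-→d19:-→d20:-→d21:-→d22:-→d23:-→d24:H2→d25:-→d26:-→d27:-  best=H2
  ? 11.98.128.1  path d0:-→d1:-→d2:-→d3:-→d4:-→d5:-→d6:-→d7:-→d8:-→d9:-→d10:-→d11:-→d12:H0→d13:-→d14:-→d15:-→d16:H0→d17:-→d18:-→d19:-→d20:H1→d21:-  best=H1
  del 46.136.214.16/29 (clear depth 29)

== LOOKUPS ==
["no-route","no-route","H1","H2","H2","no-route","H2","H2","H1","H2","H0","H1","H2","H2","H2","H1"]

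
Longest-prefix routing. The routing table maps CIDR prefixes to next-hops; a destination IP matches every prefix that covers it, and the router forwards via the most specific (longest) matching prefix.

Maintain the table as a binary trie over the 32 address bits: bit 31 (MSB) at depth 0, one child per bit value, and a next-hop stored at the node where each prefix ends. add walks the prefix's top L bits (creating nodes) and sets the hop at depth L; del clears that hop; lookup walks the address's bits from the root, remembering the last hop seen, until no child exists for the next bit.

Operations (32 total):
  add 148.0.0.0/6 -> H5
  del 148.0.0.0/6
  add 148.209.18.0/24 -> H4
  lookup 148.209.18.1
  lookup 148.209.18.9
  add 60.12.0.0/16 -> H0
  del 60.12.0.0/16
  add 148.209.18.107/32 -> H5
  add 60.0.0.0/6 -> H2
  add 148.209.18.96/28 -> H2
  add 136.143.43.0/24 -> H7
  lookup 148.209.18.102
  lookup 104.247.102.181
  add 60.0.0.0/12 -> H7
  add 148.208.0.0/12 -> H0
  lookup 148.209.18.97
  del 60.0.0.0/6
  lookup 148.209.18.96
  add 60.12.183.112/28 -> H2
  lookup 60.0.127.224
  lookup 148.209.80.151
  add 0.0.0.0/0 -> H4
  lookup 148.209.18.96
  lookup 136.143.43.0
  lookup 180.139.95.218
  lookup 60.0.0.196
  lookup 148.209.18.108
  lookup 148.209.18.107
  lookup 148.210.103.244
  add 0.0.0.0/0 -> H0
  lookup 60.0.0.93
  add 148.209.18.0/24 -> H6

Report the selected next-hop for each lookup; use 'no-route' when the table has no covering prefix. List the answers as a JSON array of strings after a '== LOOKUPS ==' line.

Process each operation:
  + 148.0.0.0/6 (H5) depth=6
  - 148.0.0.0/6 clear@6
  + 148.209.18.0/24 (H4) depth=24
  ? 148.209.18.1  path d0:-→d1:-→d2:-→d3:-→d4:-→d5:-→d6:-→d7:-→d8:-→d9:-→d10:-→d11:-→d12:-→d13:-→d14:-→d15:-→d16:-→d17:-→d18:-→d19:-→d20:-→d21:-→d22:-→d23:-→d24:H4  best=H4
  ? 148.209.18.9  path d0:-→d1:-→d2:-→d3:-→d4:-→d5:-→d6:-→d7:-→d8:-→d9:-→d10:-→d11:-→d12:-→d13:-→d14:-→d15:-→d16:-→d17:-→d18:-→d19:-→d20:-→d21:-→d22:-→d23:-→d24:H4  best=H4
  + 60.12.0.0/16 (H0) depth=16
  - 60.12.0.0/16 clear@16
  + 148.209.18.107/32 (H5) depth=32
  + 60.0.0.0/6 (H2) depth=6
  + 148.209.18.96/28 (H2) depth=28
  + 136.143.43.0/24 (H7) depth=24
  ? 148.209.18.102  path d0:-→d1:-→d2:-→d3:-→d4:-→d5:-→d6:-→d7:-→d8:-→d9:-→d10:-→d11:-→d12:-→d13:-→d14:-→d15:-→d16:-→d17:-→d18:-→d19:-→d20:-→d21:-→d22:-→d23:-→d24:H4→d25:-→d26:-→d27:-→d28:H2  best=H2
  ? 104.247.102.181  path d0:-→d1:-  best=no-route
  + 60.0.0.0/12 (H7) depth=12
  + 148.208.0.0/12 (H0) depth=12
  ? 148.209.18.97  path d0:-→d1:-→d2:-→d3:-→d4:-→d5:-→d6:-→d7:-→d8:-→d9:-→d10:-→d11:-→d12:H0→d13:-→d14:-→d15:-→d16:-→d17:-→d18:-→d19:-→d20:-→d21:-→d22:-→d23:-→d24:H4→d25:-→d26:-→d27:-→d28:H2  best=H2
  - 60.0.0.0/6 clear@6
  ? 148.209.18.96  path d0:-→d1:-→d2:-→d3:-→d4:-→d5:-→d6:-→d7:-→d8:-→d9:-→d10:-→d11:-→d12:H0→d13:-→d14:-→d15:-→d16:-→d17:-→d18:-→d19:-→d20:-→d21:-→d22:-→d23:-→d24:H4→d25:-→d26:-→d27:-→d28:H2  best=H2
  + 60.12.183.112/28 (H2) depth=28
  ? 60.0.127.224  path d0:-→d1:-→d2:-→d3:-→d4:-→d5:-→d6:-→d7:-→d8:-→d9:-→d10:-→d11:-→d12:H7  best=H7
  ? 148.209.80.151  path d0:-→d1:-→d2:-→d3:-→d4:-→d5:-→d6:-→d7:-→d8:-→d9:-→d10:-→d11:-→d12:H0→d13:-→d14:-→d15:-→d16:-→d17:-  best=H0
  + 0.0.0.0/0 (H4) depth=0
  ? 148.209.18.96  path d0:H4→d1:-→d2:-→d3:-→d4:-→d5:-→d6:-→d7:-→d8:-→d9:-→d10:-→d11:-→d12:H0→d13:-→d14:-→d15:-→d16:-→d17:-→d18:-→d19:-→d20:-→d21:-→d22:-→d23:-→d24:H4→d25:-→d26:-→d27:-→d28:H2  best=H2
  ? 136.143.43.0  path d0:H4→d1:-→d2:-→d3:-→d4:-→d5:-→d6:-→d7:-→d8:-→d9:-→d10:-→d11:-→d12:-→d13:-→d14:-→d15:-→d16:-→d17:-→d18:-→d19:-→d20:-→d21:-→d22:-→d23:-→d24:H7  best=H7
  ? 180.139.95.218  path d0:H4→d1:-→d2:-  best=H4
  ? 60.0.0.196  path d0:H4→d1:-→d2:-→d3:-→d4:-→d5:-→d6:-→d7:-→d8:-→d9:-→d10:-→d11:-→d12:H7  best=H7
  ? 148.209.18.108  path d0:H4→d1:-→d2:-→d3:-→d4:-→d5:-→d6:-→d7:-→d8:-→d9:-→d10:-→d11:-→d12:H0→d13:-→d14:-→d15:-→d16:-→d17:-→d18:-→d19:-→d20:-→d21:-→d22:-→d23:-→d24:H4→d25:-→d26:-→d27:-→d28:H2→d29:-  best=H2
  ? 148.209.18.107  path d0:H4→d1:-→d2:-→d3:-→d4:-→d5:-→d6:-→d7:-→d8:-→d9:-→d10:-→d11:-→d12:H0→d13:-→d14:-→d15:-→d16:-→d17:-→d18:-→d19:-→d20:-→d21:-→d22:-→d23:-→d24:H4→d25:-→d26:-→d27:-→d28:H2→d29:-→d30:-→d31:-→d32:H5  best=H5
  ? 148.210.103.244  path d0:H4→d1:-→d2:-→d3:-→d4:-→d5:-→d6:-→d7:-→d8:-→d9:-→d10:-→d11:-→d12:H0→d13:-→d14:-  best=H0
  + 0.0.0.0/0 (H0) depth=0
  ? 60.0.0.93  path d0:H0→d1:-→d2:-→d3:-→d4:-→d5:-→d6:-→d7:-→d8:-→d9:-→d10:-→d11:-→d12:H7  best=H7
  + 148.209.18.0/24 (H6) depth=24

== LOOKUPS ==
["H4","H4","H2","no-route","H2","H2","H7","H0","H2","H7","H4","H7","H2","H5","H0","H7"]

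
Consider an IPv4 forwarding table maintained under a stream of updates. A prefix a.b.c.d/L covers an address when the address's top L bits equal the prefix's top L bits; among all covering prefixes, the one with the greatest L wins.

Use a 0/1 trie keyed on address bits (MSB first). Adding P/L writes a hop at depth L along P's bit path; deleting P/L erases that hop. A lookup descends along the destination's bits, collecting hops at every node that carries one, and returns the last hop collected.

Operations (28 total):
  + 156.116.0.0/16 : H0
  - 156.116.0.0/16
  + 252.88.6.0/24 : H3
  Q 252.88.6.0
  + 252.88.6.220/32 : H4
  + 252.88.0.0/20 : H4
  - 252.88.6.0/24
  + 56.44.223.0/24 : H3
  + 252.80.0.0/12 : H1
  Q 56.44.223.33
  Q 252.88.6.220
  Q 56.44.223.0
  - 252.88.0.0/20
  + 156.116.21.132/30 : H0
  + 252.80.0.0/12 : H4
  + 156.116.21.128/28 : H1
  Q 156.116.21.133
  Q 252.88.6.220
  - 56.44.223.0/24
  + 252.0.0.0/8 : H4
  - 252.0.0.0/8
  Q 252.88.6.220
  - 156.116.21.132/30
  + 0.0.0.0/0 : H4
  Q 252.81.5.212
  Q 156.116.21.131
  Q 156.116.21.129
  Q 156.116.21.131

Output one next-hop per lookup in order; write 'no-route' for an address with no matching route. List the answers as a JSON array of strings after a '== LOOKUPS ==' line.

Process each operation:
  add 156.116.0.0/16 -> H0 at depth 16
  del 156.116.0.0/16 (clear depth 16)
  add 252.88.6.0/24 -> H3 at depth 24
  Q 252.88.6.0: descend 111111000101100000000110 ; hops seen [H3] ; pick H3
  add 252.88.6.220/32 -> H4 at depth 32
  add 252.88.0.0/20 -> H4 at depth 20
  del 252.88.6.0/24 (clear depth 24)
  add 56.44.223.0/24 -> H3 at depth 24
  add 252.80.0.0/12 -> H1 at depth 12
  Q 56.44.223.33: descend 001110000010110011011111 ; hops seen [H3] ; pick H3
  Q 252.88.6.220: descend 11111100010110000000011011011100 ; hops seen [H1,H4,H4] ; pick H4
  Q 56.44.223.0: descend 001110000010110011011111 ; hops seen [H3] ; pick H3
  del 252.88.0.0/20 (clear depth 20)
  add 156.116.21.132/30 -> H0 at depth 30
  add 252.80.0.0/12 -> H4 at depth 12
  add 156.116.21.128/28 -> H1 at depth 28
  Q 156.116.21.133: descend 100111000111010000010101100001 ; hops seen [H1,H0] ; pick H0
  Q 252.88.6.220: descend 11111100010110000000011011011100 ; hops seen [H4,H4] ; pick H4
  del 56.44.223.0/24 (clear depth 24)
  add 252.0.0.0/8 -> H4 at depth 8
  del 252.0.0.0/8 (clear depth 8)
  Q 252.88.6.220: descend 11111100010110000000011011011100 ; hops seen [H4,H4] ; pick H4
  del 156.116.21.132/30 (clear depth 30)
  add 0.0.0.0/0 -> H4 at depth 0
  Q 252.81.5.212: descend 111111000101 ; hops seen [H4,H4] ; pick H4
  Q 156.116.21.131: descend 10011100011101000001010110000 ; hops seen [H4,H1] ; pick H1
  Q 156.116.21.129: descend 10011100011101000001010110000 ; hops seen [H4,H1] ; pick H1
  Q 156.116.21.131: descend 10011100011101000001010110000 ; hops seen [H4,H1] ; pick H1

== LOOKUPS ==
["H3","H3","H4","H3","H0","H4","H4","H4","H1","H1","H1"]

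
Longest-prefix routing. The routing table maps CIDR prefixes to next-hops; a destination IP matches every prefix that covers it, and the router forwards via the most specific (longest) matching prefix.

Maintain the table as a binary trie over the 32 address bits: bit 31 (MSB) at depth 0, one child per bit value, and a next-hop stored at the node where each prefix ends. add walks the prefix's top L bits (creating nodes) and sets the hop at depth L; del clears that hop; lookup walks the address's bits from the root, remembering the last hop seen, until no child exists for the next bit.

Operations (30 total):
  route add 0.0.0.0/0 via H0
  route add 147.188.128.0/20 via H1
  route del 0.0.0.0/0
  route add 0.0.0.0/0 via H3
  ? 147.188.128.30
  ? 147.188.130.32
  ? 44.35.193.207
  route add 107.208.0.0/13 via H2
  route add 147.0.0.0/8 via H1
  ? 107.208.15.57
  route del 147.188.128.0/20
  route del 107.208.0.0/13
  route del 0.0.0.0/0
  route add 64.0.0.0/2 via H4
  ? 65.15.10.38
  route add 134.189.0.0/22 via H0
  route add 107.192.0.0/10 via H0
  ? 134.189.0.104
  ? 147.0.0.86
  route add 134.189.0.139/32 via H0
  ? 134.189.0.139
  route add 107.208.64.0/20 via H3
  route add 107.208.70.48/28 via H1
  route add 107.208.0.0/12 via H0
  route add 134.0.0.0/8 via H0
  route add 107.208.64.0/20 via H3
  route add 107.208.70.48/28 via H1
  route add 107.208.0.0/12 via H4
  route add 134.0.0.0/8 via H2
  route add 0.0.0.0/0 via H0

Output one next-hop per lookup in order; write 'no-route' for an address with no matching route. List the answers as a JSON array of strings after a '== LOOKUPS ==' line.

Trace:
  add 0.0.0.0/0 -> H0 at depth 0
  add 147.188.128.0/20 -> H1 at depth 20
  - 0.0.0.0/0 clear@0
  add 0.0.0.0/0 -> H3 at depth 0
  ? 147.188.128.30  path d0:H3→d1:-→d2:-→d3:-→d4:-→d5:-→d6:-→d7:-→d8:-→d9:-→d10:-→d11:-→d12:-→d13:-→d14:-→d15:-→d16:-→d17:-→d18:-→d19:-→d20:H1  best=H1
  ? 147.188.130.32  path d0:H3→d1:-→d2:-→d3:-→d4:-→d5:-→d6:-→d7:-→d8:-→d9:-→d10:-→d11:-→d12:-→d13:-→d14:-→d15:-→d16:-→d17:-→d18:-→d19:-→d20:H1  best=H1
  ? 44.35.193.207  path d0:H3  best=H3
  add 107.208.0.0/13 -> H2 at depth 13
  add 147.0.0.0/8 -> H1 at depth 8
  ? 107.208.15.57  path d0:H3→d1:-→d2:-→d3:-→d4:-→d5:-→d6:-→d7:-→d8:-→d9:-→d10:-→d11:-→d12:-→d13:H2  best=H2
  - 147.188.128.0/20 clear@20
  - 107.208.0.0/13 clear@13
  - 0.0.0.0/0 clear@0
  add 64.0.0.0/2 -> H4 at depth 2
  ? 65.15.10.38  path d0:-→d1:-→d2:H4  best=H4
  add 134.189.0.0/22 -> H0 at depth 22
  add 107.192.0.0/10 -> H0 at depth 10
  ? 134.189.0.104  path d0:-→d1:-→d2:-→d3:-→d4:-→d5:-→d6:-→d7:-→d8:-→d9:-→d10:-→d11:-→d12:-→d13:-→d14:-→d15:-→d16:-→d17:-→d18:-→d19:-→d20:-→d21:-→d22:H0  best=H0
  ? 147.0.0.86  path d0:-→d1:-→d2:-→d3:-→d4:-→d5:-→d6:-→d7:-→d8:H1  best=H1
  add 134.189.0.139/32 -> H0 at depth 32
  ? 134.189.0.139  path d0:-→d1:-→d2:-→d3:-→d4:-→d5:-→d6:-→d7:-→d8:-→d9:-→d10:-→d11:-→d12:-→d13:-→d14:-→d15:-→d16:-→d17:-→d18:-→d19:-→d20:-→d21:-→d22:H0→d23:-→d24:-→d25:-→d26:-→d27:-→d28:-→d29:-→d30:-→d31:-→d32:H0  best=H0
  add 107.208.64.0/20 -> H3 at depth 20
  add 107.208.70.48/28 -> H1 at depth 28
  add 107.208.0.0/12 -> H0 at depth 12
  add 134.0.0.0/8 -> H0 at depth 8
  add 107.208.64.0/20 -> H3 at depth 20
  add 107.208.70.48/28 -> H1 at depth 28
  add 107.208.0.0/12 -> H4 at depth 12
  add 134.0.0.0/8 -> H2 at depth 8
  add 0.0.0.0/0 -> H0 at depth 0

== LOOKUPS ==
["H1","H1","H3","H2","H4","H0","H1","H0"]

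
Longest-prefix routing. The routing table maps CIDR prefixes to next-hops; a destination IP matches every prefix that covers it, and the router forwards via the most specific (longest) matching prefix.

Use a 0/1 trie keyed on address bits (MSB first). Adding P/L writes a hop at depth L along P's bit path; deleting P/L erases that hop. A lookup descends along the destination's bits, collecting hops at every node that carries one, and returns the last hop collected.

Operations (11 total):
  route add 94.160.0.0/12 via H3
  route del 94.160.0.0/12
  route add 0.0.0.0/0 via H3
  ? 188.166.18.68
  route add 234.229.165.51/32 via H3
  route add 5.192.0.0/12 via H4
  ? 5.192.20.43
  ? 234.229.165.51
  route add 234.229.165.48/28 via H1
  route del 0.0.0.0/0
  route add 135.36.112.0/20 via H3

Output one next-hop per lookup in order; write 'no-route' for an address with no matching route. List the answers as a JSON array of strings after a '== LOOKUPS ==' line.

Apply in order:
  add 94.160.0.0/12 -> H3 at depth 12
  - 94.160.0.0/12 clear@12
  add 0.0.0.0/0 -> H3 at depth 0
  lookup 188.166.18.68: bits ε walk d0:H3 -> H3
  add 234.229.165.51/32 -> H3 at depth 32
  add 5.192.0.0/12 -> H4 at depth 12
  lookup 5.192.20.43: bits 000001011100 walk d0:H3→d1:-→d2:-→d3:-→d4:-→d5:-→d6:-→d7:-→d8:-→d9:-→d10:-→d11:-→d12:H4 -> H4
  lookup 234.229.165.51: bits 11101010111001011010010100110011 walk d0:H3→d1:-→d2:-→d3:-→d4:-→d5:-→d6:-→d7:-→d8:-→d9:-→d10:-→d11:-→d12:-→d13:-→d14:-→d15:-→d16:-→d17:-→d18:-→d19:-→d20:-→d21:-→d22:-→d23:-→d24:-→d25:-→d26:-→d27:-→d28:-→d29:-→d30:-→d31:-→d32:H3 -> H3
  add 234.229.165.48/28 -> H1 at depth 28
  - 0.0.0.0/0 clear@0
  add 135.36.112.0/20 -> H3 at depth 20

== LOOKUPS ==
["H3","H4","H3"]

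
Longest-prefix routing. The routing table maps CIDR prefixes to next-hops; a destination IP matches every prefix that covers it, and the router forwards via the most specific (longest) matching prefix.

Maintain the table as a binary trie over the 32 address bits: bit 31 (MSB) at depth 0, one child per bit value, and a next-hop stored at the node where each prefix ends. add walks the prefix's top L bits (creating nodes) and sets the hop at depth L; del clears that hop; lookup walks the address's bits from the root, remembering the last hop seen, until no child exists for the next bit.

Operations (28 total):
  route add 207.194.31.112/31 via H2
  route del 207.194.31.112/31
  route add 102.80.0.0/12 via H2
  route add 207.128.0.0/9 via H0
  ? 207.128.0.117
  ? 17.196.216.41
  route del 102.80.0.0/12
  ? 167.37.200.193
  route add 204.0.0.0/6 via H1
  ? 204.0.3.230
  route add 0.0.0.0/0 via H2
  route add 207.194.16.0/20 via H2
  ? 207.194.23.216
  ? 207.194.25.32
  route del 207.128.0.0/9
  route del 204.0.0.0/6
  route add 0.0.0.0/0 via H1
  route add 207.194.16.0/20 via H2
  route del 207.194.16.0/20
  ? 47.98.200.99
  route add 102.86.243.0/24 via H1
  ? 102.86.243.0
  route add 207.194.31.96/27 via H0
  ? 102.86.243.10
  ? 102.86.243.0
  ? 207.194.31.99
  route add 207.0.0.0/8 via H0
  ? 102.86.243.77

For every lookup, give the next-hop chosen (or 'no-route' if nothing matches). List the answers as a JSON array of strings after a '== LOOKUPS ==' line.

Process each operation:
  add 207.194.31.112/31 -> H2 at depth 31
  - 207.194.31.112/31 clear@31
  add 102.80.0.0/12 -> H2 at depth 12
  add 207.128.0.0/9 -> H0 at depth 9
  lookup 207.128.0.117: bits 110011111 walk d0:-→d1:-→d2:-→d3:-→d4:-→d5:-→d6:-→d7:-→d8:-→d9:H0 -> H0
  lookup 17.196.216.41: bits 0 walk d0:-→d1:- -> no-route
  - 102.80.0.0/12 clear@12
  lookup 167.37.200.193: bits 1 walk d0:-→d1:- -> no-route
  add 204.0.0.0/6 -> H1 at depth 6
  lookup 204.0.3.230: bits 110011 walk d0:-→d1:-→d2:-→d3:-→d4:-→d5:-→d6:H1 -> H1
  add 0.0.0.0/0 -> H2 at depth 0
  add 207.194.16.0/20 -> H2 at depth 20
  lookup 207.194.23.216: bits 11001111110000100001 walk d0:H2→d1:-→d2:-→d3:-→d4:-→d5:-→d6:H1→d7:-→d8:-→d9:H0→d10:-→d11:-→d12:-→d13:-→d14:-→d15:-→d16:-→d17:-→d18:-→d19:-→d20:H2 -> H2
  lookup 207.194.25.32: bits 110011111100001000011 walk d0:H2→d1:-→d2:-→d3:-→d4:-→d5:-→d6:H1→d7:-→d8:-→d9:H0→d10:-→d11:-→d12:-→d13:-→d14:-→d15:-→d16:-→d17:-→d18:-→d19:-→d20:H2→d21:- -> H2
  - 207.128.0.0/9 clear@9
  - 204.0.0.0/6 clear@6
  add 0.0.0.0/0 -> H1 at depth 0
  add 207.194.16.0/20 -> H2 at depth 20
  - 207.194.16.0/20 clear@20
  lookup 47.98.200.99: bits 0 walk d0:H1→d1:- -> H1
  add 102.86.243.0/24 -> H1 at depth 24
  lookup 102.86.243.0: bits 011001100101011011110011 walk d0:H1→d1:-→d2:-→d3:-→d4:-→d5:-→d6:-→d7:-→d8:-→d9:-→d10:-→d11:-→d12:-→d13:-→d14:-→d15:-→d16:-→d17:-→d18:-→d19:-→d20:-→d21:-→d22:-→d23:-→d24:H1 -> H1
  add 207.194.31.96/27 -> H0 at depth 27
  lookup 102.86.243.10: bits 011001100101011011110011 walk d0:H1→d1:-→d2:-→d3:-→d4:-→d5:-→d6:-→d7:-→d8:-→d9:-→d10:-→d11:-→d12:-→d13:-→d14:-→d15:-→d16:-→d17:-→d18:-→d19:-→d20:-→d21:-→d22:-→d23:-→d24:H1 -> H1
  lookup 102.86.243.0: bits 011001100101011011110011 walk d0:H1→d1:-→d2:-→d3:-→d4:-→d5:-→d6:-→d7:-→d8:-→d9:-→d10:-→d11:-→d12:-→d13:-→d14:-→d15:-→d16:-→d17:-→d18:-→d19:-→d20:-→d21:-→d22:-→d23:-→d24:H1 -> H1
  lookup 207.194.31.99: bits 110011111100001000011111011 walk d0:H1→d1:-→d2:-→d3:-→d4:-→d5:-→d6:-→d7:-→d8:-→d9:-→d10:-→d11:-→d12:-→d13:-→d14:-→d15:-→d16:-→d17:-→d18:-→d19:-→d20:-→d21:-→d22:-→d23:-→d24:-→d25:-→d26:-→d27:H0 -> H0
  add 207.0.0.0/8 -> H0 at depth 8
  lookup 102.86.243.77: bits 011001100101011011110011 walk d0:H1→d1:-→d2:-→d3:-→d4:-→d5:-→d6:-→d7:-→d8:-→d9:-→d10:-→d11:-→d12:-→d13:-→d14:-→d15:-→d16:-→d17:-→d18:-→d19:-→d20:-→d21:-→d22:-→d23:-→d24:H1 -> H1

== LOOKUPS ==
["H0","no-route","no-route","H1","H2","H2","H1","H1","H1","H1","H0","H1"]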